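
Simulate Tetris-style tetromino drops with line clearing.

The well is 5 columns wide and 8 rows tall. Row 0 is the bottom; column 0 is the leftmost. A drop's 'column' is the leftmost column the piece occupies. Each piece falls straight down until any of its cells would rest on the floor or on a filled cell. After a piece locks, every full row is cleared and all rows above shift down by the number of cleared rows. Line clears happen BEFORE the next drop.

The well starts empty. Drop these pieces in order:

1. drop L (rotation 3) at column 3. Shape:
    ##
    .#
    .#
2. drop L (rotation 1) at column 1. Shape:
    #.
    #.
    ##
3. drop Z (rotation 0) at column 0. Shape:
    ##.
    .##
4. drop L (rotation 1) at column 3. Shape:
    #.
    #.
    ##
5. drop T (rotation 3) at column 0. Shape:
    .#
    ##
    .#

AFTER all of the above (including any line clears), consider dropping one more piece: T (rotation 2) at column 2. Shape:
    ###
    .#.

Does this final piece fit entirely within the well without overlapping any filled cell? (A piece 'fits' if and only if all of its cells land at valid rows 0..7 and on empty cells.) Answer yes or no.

Answer: yes

Derivation:
Drop 1: L rot3 at col 3 lands with bottom-row=0; cleared 0 line(s) (total 0); column heights now [0 0 0 3 3], max=3
Drop 2: L rot1 at col 1 lands with bottom-row=0; cleared 0 line(s) (total 0); column heights now [0 3 1 3 3], max=3
Drop 3: Z rot0 at col 0 lands with bottom-row=3; cleared 0 line(s) (total 0); column heights now [5 5 4 3 3], max=5
Drop 4: L rot1 at col 3 lands with bottom-row=3; cleared 0 line(s) (total 0); column heights now [5 5 4 6 4], max=6
Drop 5: T rot3 at col 0 lands with bottom-row=5; cleared 0 line(s) (total 0); column heights now [7 8 4 6 4], max=8
Test piece T rot2 at col 2 (width 3): heights before test = [7 8 4 6 4]; fits = True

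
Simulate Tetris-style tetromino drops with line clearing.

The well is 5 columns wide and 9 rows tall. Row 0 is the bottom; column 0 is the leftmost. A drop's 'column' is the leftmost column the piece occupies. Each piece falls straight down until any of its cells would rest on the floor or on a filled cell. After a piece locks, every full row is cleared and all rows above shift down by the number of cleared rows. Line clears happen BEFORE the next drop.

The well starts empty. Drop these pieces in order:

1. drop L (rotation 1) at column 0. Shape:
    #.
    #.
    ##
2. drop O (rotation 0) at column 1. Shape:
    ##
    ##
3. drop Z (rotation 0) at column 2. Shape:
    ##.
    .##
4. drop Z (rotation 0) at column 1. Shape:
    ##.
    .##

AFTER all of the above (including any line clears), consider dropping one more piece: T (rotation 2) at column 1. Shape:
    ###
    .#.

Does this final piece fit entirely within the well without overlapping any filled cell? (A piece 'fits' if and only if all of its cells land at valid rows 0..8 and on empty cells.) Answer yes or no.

Drop 1: L rot1 at col 0 lands with bottom-row=0; cleared 0 line(s) (total 0); column heights now [3 1 0 0 0], max=3
Drop 2: O rot0 at col 1 lands with bottom-row=1; cleared 0 line(s) (total 0); column heights now [3 3 3 0 0], max=3
Drop 3: Z rot0 at col 2 lands with bottom-row=2; cleared 1 line(s) (total 1); column heights now [2 2 3 3 0], max=3
Drop 4: Z rot0 at col 1 lands with bottom-row=3; cleared 0 line(s) (total 1); column heights now [2 5 5 4 0], max=5
Test piece T rot2 at col 1 (width 3): heights before test = [2 5 5 4 0]; fits = True

Answer: yes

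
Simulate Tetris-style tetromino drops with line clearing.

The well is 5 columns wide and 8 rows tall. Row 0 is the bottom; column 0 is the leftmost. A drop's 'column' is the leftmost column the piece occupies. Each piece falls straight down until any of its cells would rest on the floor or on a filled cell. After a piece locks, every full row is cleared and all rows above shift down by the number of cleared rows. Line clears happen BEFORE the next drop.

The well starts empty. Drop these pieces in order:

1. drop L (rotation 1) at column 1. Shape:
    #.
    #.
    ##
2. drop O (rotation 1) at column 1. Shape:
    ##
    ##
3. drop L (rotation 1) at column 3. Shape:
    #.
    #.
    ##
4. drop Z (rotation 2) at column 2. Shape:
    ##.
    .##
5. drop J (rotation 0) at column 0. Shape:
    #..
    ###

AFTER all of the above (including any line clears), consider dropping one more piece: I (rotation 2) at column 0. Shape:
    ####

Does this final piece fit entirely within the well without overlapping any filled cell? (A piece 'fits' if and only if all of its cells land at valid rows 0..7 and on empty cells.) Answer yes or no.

Answer: no

Derivation:
Drop 1: L rot1 at col 1 lands with bottom-row=0; cleared 0 line(s) (total 0); column heights now [0 3 1 0 0], max=3
Drop 2: O rot1 at col 1 lands with bottom-row=3; cleared 0 line(s) (total 0); column heights now [0 5 5 0 0], max=5
Drop 3: L rot1 at col 3 lands with bottom-row=0; cleared 0 line(s) (total 0); column heights now [0 5 5 3 1], max=5
Drop 4: Z rot2 at col 2 lands with bottom-row=4; cleared 0 line(s) (total 0); column heights now [0 5 6 6 5], max=6
Drop 5: J rot0 at col 0 lands with bottom-row=6; cleared 0 line(s) (total 0); column heights now [8 7 7 6 5], max=8
Test piece I rot2 at col 0 (width 4): heights before test = [8 7 7 6 5]; fits = False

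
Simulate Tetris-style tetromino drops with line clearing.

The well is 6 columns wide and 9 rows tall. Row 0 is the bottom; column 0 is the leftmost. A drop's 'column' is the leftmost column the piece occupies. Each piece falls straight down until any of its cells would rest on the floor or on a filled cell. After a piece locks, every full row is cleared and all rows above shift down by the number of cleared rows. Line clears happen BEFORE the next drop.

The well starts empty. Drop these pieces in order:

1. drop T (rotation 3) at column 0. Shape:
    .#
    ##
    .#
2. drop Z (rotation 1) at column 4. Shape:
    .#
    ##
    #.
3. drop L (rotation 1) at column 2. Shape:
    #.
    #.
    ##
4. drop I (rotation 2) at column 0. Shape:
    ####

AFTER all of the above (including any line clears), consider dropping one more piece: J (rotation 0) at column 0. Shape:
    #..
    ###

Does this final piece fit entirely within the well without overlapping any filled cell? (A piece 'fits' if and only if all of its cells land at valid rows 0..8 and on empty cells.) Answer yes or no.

Drop 1: T rot3 at col 0 lands with bottom-row=0; cleared 0 line(s) (total 0); column heights now [2 3 0 0 0 0], max=3
Drop 2: Z rot1 at col 4 lands with bottom-row=0; cleared 0 line(s) (total 0); column heights now [2 3 0 0 2 3], max=3
Drop 3: L rot1 at col 2 lands with bottom-row=0; cleared 0 line(s) (total 0); column heights now [2 3 3 1 2 3], max=3
Drop 4: I rot2 at col 0 lands with bottom-row=3; cleared 0 line(s) (total 0); column heights now [4 4 4 4 2 3], max=4
Test piece J rot0 at col 0 (width 3): heights before test = [4 4 4 4 2 3]; fits = True

Answer: yes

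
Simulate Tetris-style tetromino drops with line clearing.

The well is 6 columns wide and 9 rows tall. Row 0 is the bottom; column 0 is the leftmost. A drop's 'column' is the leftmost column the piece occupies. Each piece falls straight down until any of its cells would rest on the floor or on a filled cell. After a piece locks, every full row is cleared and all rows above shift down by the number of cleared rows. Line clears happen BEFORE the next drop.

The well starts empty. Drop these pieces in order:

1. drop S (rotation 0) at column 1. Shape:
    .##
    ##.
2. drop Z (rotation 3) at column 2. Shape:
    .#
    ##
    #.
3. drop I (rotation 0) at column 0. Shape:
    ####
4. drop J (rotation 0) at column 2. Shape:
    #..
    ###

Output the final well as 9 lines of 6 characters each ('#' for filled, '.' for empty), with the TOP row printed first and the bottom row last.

Answer: ......
..#...
..###.
####..
...#..
..##..
..#...
..##..
.##...

Derivation:
Drop 1: S rot0 at col 1 lands with bottom-row=0; cleared 0 line(s) (total 0); column heights now [0 1 2 2 0 0], max=2
Drop 2: Z rot3 at col 2 lands with bottom-row=2; cleared 0 line(s) (total 0); column heights now [0 1 4 5 0 0], max=5
Drop 3: I rot0 at col 0 lands with bottom-row=5; cleared 0 line(s) (total 0); column heights now [6 6 6 6 0 0], max=6
Drop 4: J rot0 at col 2 lands with bottom-row=6; cleared 0 line(s) (total 0); column heights now [6 6 8 7 7 0], max=8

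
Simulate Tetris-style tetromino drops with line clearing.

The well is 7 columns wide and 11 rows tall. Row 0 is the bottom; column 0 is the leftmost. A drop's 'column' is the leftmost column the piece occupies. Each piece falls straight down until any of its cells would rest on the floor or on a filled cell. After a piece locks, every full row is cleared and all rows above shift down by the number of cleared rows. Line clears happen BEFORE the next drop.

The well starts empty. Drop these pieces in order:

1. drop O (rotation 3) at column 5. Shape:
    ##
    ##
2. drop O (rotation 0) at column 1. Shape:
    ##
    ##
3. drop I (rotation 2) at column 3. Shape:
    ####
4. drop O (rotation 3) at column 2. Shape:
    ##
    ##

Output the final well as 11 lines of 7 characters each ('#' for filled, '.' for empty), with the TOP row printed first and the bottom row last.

Answer: .......
.......
.......
.......
.......
.......
..##...
..##...
...####
.##..##
.##..##

Derivation:
Drop 1: O rot3 at col 5 lands with bottom-row=0; cleared 0 line(s) (total 0); column heights now [0 0 0 0 0 2 2], max=2
Drop 2: O rot0 at col 1 lands with bottom-row=0; cleared 0 line(s) (total 0); column heights now [0 2 2 0 0 2 2], max=2
Drop 3: I rot2 at col 3 lands with bottom-row=2; cleared 0 line(s) (total 0); column heights now [0 2 2 3 3 3 3], max=3
Drop 4: O rot3 at col 2 lands with bottom-row=3; cleared 0 line(s) (total 0); column heights now [0 2 5 5 3 3 3], max=5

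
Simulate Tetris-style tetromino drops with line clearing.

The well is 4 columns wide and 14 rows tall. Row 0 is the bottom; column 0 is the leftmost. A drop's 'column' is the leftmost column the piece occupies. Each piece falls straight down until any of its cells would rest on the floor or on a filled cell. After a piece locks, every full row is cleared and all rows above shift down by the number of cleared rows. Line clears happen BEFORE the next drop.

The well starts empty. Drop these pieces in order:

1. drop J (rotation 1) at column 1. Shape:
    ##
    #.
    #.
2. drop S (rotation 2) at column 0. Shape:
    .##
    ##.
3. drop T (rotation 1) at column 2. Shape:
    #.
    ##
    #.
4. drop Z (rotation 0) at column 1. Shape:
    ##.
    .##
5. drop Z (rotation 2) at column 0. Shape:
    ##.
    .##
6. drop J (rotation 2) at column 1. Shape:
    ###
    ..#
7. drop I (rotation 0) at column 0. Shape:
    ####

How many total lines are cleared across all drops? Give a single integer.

Answer: 1

Derivation:
Drop 1: J rot1 at col 1 lands with bottom-row=0; cleared 0 line(s) (total 0); column heights now [0 3 3 0], max=3
Drop 2: S rot2 at col 0 lands with bottom-row=3; cleared 0 line(s) (total 0); column heights now [4 5 5 0], max=5
Drop 3: T rot1 at col 2 lands with bottom-row=5; cleared 0 line(s) (total 0); column heights now [4 5 8 7], max=8
Drop 4: Z rot0 at col 1 lands with bottom-row=8; cleared 0 line(s) (total 0); column heights now [4 10 10 9], max=10
Drop 5: Z rot2 at col 0 lands with bottom-row=10; cleared 0 line(s) (total 0); column heights now [12 12 11 9], max=12
Drop 6: J rot2 at col 1 lands with bottom-row=11; cleared 0 line(s) (total 0); column heights now [12 13 13 13], max=13
Drop 7: I rot0 at col 0 lands with bottom-row=13; cleared 1 line(s) (total 1); column heights now [12 13 13 13], max=13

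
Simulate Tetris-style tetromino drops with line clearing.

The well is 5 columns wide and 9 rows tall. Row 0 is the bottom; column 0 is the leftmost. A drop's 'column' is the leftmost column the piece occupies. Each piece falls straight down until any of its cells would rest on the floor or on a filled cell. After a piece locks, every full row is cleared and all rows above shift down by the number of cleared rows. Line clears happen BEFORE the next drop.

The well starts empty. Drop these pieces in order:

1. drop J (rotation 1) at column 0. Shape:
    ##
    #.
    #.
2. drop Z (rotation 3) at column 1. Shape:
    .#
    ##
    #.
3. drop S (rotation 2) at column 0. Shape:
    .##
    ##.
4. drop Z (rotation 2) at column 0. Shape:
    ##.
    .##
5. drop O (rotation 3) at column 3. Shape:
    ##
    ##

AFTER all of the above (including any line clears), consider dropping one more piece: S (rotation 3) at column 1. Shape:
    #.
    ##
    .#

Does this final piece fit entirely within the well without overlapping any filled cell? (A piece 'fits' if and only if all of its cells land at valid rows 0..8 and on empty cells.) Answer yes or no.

Answer: no

Derivation:
Drop 1: J rot1 at col 0 lands with bottom-row=0; cleared 0 line(s) (total 0); column heights now [3 3 0 0 0], max=3
Drop 2: Z rot3 at col 1 lands with bottom-row=3; cleared 0 line(s) (total 0); column heights now [3 5 6 0 0], max=6
Drop 3: S rot2 at col 0 lands with bottom-row=5; cleared 0 line(s) (total 0); column heights now [6 7 7 0 0], max=7
Drop 4: Z rot2 at col 0 lands with bottom-row=7; cleared 0 line(s) (total 0); column heights now [9 9 8 0 0], max=9
Drop 5: O rot3 at col 3 lands with bottom-row=0; cleared 0 line(s) (total 0); column heights now [9 9 8 2 2], max=9
Test piece S rot3 at col 1 (width 2): heights before test = [9 9 8 2 2]; fits = False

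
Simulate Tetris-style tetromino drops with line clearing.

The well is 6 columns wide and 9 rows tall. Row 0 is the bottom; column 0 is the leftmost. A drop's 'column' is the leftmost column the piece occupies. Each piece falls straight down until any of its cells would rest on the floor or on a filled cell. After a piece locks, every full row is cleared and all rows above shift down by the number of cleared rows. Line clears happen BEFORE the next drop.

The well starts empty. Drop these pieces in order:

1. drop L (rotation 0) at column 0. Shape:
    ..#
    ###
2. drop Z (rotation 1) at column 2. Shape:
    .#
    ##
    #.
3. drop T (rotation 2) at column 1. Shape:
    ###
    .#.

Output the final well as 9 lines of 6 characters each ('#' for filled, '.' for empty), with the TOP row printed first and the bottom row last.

Drop 1: L rot0 at col 0 lands with bottom-row=0; cleared 0 line(s) (total 0); column heights now [1 1 2 0 0 0], max=2
Drop 2: Z rot1 at col 2 lands with bottom-row=2; cleared 0 line(s) (total 0); column heights now [1 1 4 5 0 0], max=5
Drop 3: T rot2 at col 1 lands with bottom-row=4; cleared 0 line(s) (total 0); column heights now [1 6 6 6 0 0], max=6

Answer: ......
......
......
.###..
..##..
..##..
..#...
..#...
###...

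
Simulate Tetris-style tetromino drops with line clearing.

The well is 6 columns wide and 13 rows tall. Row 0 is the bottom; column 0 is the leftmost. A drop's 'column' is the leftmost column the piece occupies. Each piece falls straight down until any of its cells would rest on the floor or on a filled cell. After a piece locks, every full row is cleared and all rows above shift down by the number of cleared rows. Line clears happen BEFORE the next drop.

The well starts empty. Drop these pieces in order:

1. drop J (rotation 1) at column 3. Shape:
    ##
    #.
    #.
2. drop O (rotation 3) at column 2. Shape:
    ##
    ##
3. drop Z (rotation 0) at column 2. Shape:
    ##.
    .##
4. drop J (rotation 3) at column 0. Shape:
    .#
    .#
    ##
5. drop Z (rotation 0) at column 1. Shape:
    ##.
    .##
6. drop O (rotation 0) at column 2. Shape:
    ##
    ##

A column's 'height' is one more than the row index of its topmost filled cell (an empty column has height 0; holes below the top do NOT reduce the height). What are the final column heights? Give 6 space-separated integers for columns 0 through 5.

Drop 1: J rot1 at col 3 lands with bottom-row=0; cleared 0 line(s) (total 0); column heights now [0 0 0 3 3 0], max=3
Drop 2: O rot3 at col 2 lands with bottom-row=3; cleared 0 line(s) (total 0); column heights now [0 0 5 5 3 0], max=5
Drop 3: Z rot0 at col 2 lands with bottom-row=5; cleared 0 line(s) (total 0); column heights now [0 0 7 7 6 0], max=7
Drop 4: J rot3 at col 0 lands with bottom-row=0; cleared 0 line(s) (total 0); column heights now [1 3 7 7 6 0], max=7
Drop 5: Z rot0 at col 1 lands with bottom-row=7; cleared 0 line(s) (total 0); column heights now [1 9 9 8 6 0], max=9
Drop 6: O rot0 at col 2 lands with bottom-row=9; cleared 0 line(s) (total 0); column heights now [1 9 11 11 6 0], max=11

Answer: 1 9 11 11 6 0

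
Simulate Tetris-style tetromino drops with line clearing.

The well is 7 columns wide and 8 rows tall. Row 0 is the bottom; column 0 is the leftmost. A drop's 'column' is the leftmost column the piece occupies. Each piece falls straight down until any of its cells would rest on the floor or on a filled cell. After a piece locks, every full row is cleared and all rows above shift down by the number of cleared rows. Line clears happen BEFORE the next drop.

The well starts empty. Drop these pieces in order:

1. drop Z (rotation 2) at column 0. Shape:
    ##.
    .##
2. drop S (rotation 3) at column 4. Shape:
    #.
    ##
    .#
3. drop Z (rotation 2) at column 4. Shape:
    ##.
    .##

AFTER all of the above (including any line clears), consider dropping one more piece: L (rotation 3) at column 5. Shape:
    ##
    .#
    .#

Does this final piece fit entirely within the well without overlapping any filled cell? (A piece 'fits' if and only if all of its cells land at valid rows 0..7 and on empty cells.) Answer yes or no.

Drop 1: Z rot2 at col 0 lands with bottom-row=0; cleared 0 line(s) (total 0); column heights now [2 2 1 0 0 0 0], max=2
Drop 2: S rot3 at col 4 lands with bottom-row=0; cleared 0 line(s) (total 0); column heights now [2 2 1 0 3 2 0], max=3
Drop 3: Z rot2 at col 4 lands with bottom-row=2; cleared 0 line(s) (total 0); column heights now [2 2 1 0 4 4 3], max=4
Test piece L rot3 at col 5 (width 2): heights before test = [2 2 1 0 4 4 3]; fits = True

Answer: yes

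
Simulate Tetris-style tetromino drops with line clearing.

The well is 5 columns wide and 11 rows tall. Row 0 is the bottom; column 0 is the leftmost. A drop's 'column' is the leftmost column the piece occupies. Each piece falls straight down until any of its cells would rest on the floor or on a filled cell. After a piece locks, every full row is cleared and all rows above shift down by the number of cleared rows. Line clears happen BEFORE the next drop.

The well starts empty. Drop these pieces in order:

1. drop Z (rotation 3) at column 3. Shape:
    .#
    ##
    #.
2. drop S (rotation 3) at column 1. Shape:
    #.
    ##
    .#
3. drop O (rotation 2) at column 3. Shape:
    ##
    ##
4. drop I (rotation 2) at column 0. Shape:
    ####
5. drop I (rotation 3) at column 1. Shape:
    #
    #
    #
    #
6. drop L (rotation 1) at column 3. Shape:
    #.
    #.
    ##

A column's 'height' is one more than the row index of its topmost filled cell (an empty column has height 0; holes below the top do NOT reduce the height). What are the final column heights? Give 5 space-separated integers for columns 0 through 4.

Drop 1: Z rot3 at col 3 lands with bottom-row=0; cleared 0 line(s) (total 0); column heights now [0 0 0 2 3], max=3
Drop 2: S rot3 at col 1 lands with bottom-row=0; cleared 0 line(s) (total 0); column heights now [0 3 2 2 3], max=3
Drop 3: O rot2 at col 3 lands with bottom-row=3; cleared 0 line(s) (total 0); column heights now [0 3 2 5 5], max=5
Drop 4: I rot2 at col 0 lands with bottom-row=5; cleared 0 line(s) (total 0); column heights now [6 6 6 6 5], max=6
Drop 5: I rot3 at col 1 lands with bottom-row=6; cleared 0 line(s) (total 0); column heights now [6 10 6 6 5], max=10
Drop 6: L rot1 at col 3 lands with bottom-row=6; cleared 0 line(s) (total 0); column heights now [6 10 6 9 7], max=10

Answer: 6 10 6 9 7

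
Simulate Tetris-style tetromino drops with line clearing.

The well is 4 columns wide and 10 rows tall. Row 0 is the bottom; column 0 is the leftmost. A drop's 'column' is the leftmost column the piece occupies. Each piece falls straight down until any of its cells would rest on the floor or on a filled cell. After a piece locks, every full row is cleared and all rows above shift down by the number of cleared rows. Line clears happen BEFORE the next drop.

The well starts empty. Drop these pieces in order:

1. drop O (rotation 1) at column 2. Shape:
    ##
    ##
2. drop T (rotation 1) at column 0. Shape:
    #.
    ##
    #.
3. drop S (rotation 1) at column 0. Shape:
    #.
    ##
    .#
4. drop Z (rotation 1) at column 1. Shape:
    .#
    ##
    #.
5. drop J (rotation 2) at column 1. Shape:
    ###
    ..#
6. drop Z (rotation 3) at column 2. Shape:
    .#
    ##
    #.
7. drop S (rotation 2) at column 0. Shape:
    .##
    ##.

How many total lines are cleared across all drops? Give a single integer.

Answer: 2

Derivation:
Drop 1: O rot1 at col 2 lands with bottom-row=0; cleared 0 line(s) (total 0); column heights now [0 0 2 2], max=2
Drop 2: T rot1 at col 0 lands with bottom-row=0; cleared 1 line(s) (total 1); column heights now [2 0 1 1], max=2
Drop 3: S rot1 at col 0 lands with bottom-row=1; cleared 0 line(s) (total 1); column heights now [4 3 1 1], max=4
Drop 4: Z rot1 at col 1 lands with bottom-row=3; cleared 0 line(s) (total 1); column heights now [4 5 6 1], max=6
Drop 5: J rot2 at col 1 lands with bottom-row=5; cleared 0 line(s) (total 1); column heights now [4 7 7 7], max=7
Drop 6: Z rot3 at col 2 lands with bottom-row=7; cleared 0 line(s) (total 1); column heights now [4 7 9 10], max=10
Drop 7: S rot2 at col 0 lands with bottom-row=8; cleared 1 line(s) (total 2); column heights now [4 9 9 9], max=9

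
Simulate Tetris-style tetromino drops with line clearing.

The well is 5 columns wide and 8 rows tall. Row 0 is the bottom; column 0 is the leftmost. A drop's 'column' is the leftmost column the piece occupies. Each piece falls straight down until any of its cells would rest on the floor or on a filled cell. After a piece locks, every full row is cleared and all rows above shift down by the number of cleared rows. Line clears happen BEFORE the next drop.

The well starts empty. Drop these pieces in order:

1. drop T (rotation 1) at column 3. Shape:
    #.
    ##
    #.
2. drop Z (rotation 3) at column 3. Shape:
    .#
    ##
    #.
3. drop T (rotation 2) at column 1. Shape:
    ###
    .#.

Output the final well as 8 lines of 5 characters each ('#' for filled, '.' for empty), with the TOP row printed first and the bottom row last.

Answer: .....
.....
.####
..###
...#.
...#.
...##
...#.

Derivation:
Drop 1: T rot1 at col 3 lands with bottom-row=0; cleared 0 line(s) (total 0); column heights now [0 0 0 3 2], max=3
Drop 2: Z rot3 at col 3 lands with bottom-row=3; cleared 0 line(s) (total 0); column heights now [0 0 0 5 6], max=6
Drop 3: T rot2 at col 1 lands with bottom-row=4; cleared 0 line(s) (total 0); column heights now [0 6 6 6 6], max=6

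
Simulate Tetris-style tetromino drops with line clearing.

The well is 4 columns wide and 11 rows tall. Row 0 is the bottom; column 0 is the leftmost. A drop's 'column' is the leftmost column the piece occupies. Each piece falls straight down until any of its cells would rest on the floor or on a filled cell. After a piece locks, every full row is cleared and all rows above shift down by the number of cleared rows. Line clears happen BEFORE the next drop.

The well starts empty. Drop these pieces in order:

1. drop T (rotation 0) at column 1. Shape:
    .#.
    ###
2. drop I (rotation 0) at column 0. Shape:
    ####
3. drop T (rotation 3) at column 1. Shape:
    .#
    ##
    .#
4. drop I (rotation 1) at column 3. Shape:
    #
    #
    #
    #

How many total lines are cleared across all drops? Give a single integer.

Answer: 1

Derivation:
Drop 1: T rot0 at col 1 lands with bottom-row=0; cleared 0 line(s) (total 0); column heights now [0 1 2 1], max=2
Drop 2: I rot0 at col 0 lands with bottom-row=2; cleared 1 line(s) (total 1); column heights now [0 1 2 1], max=2
Drop 3: T rot3 at col 1 lands with bottom-row=2; cleared 0 line(s) (total 1); column heights now [0 4 5 1], max=5
Drop 4: I rot1 at col 3 lands with bottom-row=1; cleared 0 line(s) (total 1); column heights now [0 4 5 5], max=5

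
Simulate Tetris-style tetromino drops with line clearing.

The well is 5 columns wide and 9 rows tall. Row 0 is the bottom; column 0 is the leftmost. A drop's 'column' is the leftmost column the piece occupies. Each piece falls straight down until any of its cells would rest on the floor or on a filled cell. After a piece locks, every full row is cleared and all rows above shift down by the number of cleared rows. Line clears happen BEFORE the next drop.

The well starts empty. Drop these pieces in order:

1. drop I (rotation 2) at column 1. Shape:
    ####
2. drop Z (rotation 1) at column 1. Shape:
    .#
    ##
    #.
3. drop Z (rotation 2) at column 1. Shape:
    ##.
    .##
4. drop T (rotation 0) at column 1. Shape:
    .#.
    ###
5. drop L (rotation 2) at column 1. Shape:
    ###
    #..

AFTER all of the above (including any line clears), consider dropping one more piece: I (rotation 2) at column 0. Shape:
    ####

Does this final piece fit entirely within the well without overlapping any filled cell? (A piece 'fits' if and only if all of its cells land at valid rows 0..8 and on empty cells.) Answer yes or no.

Answer: no

Derivation:
Drop 1: I rot2 at col 1 lands with bottom-row=0; cleared 0 line(s) (total 0); column heights now [0 1 1 1 1], max=1
Drop 2: Z rot1 at col 1 lands with bottom-row=1; cleared 0 line(s) (total 0); column heights now [0 3 4 1 1], max=4
Drop 3: Z rot2 at col 1 lands with bottom-row=4; cleared 0 line(s) (total 0); column heights now [0 6 6 5 1], max=6
Drop 4: T rot0 at col 1 lands with bottom-row=6; cleared 0 line(s) (total 0); column heights now [0 7 8 7 1], max=8
Drop 5: L rot2 at col 1 lands with bottom-row=7; cleared 0 line(s) (total 0); column heights now [0 9 9 9 1], max=9
Test piece I rot2 at col 0 (width 4): heights before test = [0 9 9 9 1]; fits = False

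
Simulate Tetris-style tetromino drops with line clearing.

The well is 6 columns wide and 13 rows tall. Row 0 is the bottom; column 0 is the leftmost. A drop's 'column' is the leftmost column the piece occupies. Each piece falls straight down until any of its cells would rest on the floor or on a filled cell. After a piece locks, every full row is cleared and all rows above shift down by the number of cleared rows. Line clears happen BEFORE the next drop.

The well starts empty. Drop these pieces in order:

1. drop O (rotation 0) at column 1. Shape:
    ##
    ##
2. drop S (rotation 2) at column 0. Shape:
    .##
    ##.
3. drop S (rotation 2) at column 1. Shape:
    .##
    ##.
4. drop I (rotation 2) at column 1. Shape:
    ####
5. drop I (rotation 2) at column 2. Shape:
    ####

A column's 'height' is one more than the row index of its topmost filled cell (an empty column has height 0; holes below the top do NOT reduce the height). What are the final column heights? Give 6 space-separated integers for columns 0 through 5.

Answer: 3 7 8 8 8 8

Derivation:
Drop 1: O rot0 at col 1 lands with bottom-row=0; cleared 0 line(s) (total 0); column heights now [0 2 2 0 0 0], max=2
Drop 2: S rot2 at col 0 lands with bottom-row=2; cleared 0 line(s) (total 0); column heights now [3 4 4 0 0 0], max=4
Drop 3: S rot2 at col 1 lands with bottom-row=4; cleared 0 line(s) (total 0); column heights now [3 5 6 6 0 0], max=6
Drop 4: I rot2 at col 1 lands with bottom-row=6; cleared 0 line(s) (total 0); column heights now [3 7 7 7 7 0], max=7
Drop 5: I rot2 at col 2 lands with bottom-row=7; cleared 0 line(s) (total 0); column heights now [3 7 8 8 8 8], max=8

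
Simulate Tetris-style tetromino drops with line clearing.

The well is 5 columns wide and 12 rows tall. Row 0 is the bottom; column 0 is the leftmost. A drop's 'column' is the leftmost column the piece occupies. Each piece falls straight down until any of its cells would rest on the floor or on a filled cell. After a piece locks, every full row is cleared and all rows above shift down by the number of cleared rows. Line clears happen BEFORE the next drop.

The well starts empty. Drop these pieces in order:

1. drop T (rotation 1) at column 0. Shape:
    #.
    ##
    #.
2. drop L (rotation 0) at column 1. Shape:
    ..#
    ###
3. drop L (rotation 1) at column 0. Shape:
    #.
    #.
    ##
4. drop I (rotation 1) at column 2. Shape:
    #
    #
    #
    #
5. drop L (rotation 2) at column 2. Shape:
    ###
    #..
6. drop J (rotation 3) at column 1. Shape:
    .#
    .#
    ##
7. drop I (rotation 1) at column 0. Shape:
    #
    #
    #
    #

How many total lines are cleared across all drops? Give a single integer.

Drop 1: T rot1 at col 0 lands with bottom-row=0; cleared 0 line(s) (total 0); column heights now [3 2 0 0 0], max=3
Drop 2: L rot0 at col 1 lands with bottom-row=2; cleared 0 line(s) (total 0); column heights now [3 3 3 4 0], max=4
Drop 3: L rot1 at col 0 lands with bottom-row=3; cleared 0 line(s) (total 0); column heights now [6 4 3 4 0], max=6
Drop 4: I rot1 at col 2 lands with bottom-row=3; cleared 0 line(s) (total 0); column heights now [6 4 7 4 0], max=7
Drop 5: L rot2 at col 2 lands with bottom-row=7; cleared 0 line(s) (total 0); column heights now [6 4 9 9 9], max=9
Drop 6: J rot3 at col 1 lands with bottom-row=9; cleared 0 line(s) (total 0); column heights now [6 10 12 9 9], max=12
Drop 7: I rot1 at col 0 lands with bottom-row=6; cleared 0 line(s) (total 0); column heights now [10 10 12 9 9], max=12

Answer: 0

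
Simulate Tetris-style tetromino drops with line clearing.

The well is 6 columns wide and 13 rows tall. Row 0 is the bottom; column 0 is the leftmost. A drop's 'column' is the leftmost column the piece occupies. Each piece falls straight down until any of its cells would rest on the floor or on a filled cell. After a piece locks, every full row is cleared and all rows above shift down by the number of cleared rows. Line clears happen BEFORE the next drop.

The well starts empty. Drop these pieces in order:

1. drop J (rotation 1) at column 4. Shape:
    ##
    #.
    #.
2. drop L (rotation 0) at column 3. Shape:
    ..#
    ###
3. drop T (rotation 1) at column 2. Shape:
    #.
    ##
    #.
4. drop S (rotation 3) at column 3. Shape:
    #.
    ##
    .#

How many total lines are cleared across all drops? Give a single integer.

Drop 1: J rot1 at col 4 lands with bottom-row=0; cleared 0 line(s) (total 0); column heights now [0 0 0 0 3 3], max=3
Drop 2: L rot0 at col 3 lands with bottom-row=3; cleared 0 line(s) (total 0); column heights now [0 0 0 4 4 5], max=5
Drop 3: T rot1 at col 2 lands with bottom-row=3; cleared 0 line(s) (total 0); column heights now [0 0 6 5 4 5], max=6
Drop 4: S rot3 at col 3 lands with bottom-row=4; cleared 0 line(s) (total 0); column heights now [0 0 6 7 6 5], max=7

Answer: 0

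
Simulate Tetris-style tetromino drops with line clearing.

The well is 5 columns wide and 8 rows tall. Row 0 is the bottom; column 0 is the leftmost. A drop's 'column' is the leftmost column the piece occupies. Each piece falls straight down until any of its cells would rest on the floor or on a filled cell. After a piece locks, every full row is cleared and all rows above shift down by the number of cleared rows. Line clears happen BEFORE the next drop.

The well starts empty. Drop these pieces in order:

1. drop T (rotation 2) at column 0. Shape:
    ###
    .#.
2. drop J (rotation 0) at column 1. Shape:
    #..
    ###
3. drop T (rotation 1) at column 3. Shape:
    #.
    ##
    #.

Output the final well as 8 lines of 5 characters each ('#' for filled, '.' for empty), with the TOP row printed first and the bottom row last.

Answer: .....
.....
...#.
...##
.#.#.
.###.
###..
.#...

Derivation:
Drop 1: T rot2 at col 0 lands with bottom-row=0; cleared 0 line(s) (total 0); column heights now [2 2 2 0 0], max=2
Drop 2: J rot0 at col 1 lands with bottom-row=2; cleared 0 line(s) (total 0); column heights now [2 4 3 3 0], max=4
Drop 3: T rot1 at col 3 lands with bottom-row=3; cleared 0 line(s) (total 0); column heights now [2 4 3 6 5], max=6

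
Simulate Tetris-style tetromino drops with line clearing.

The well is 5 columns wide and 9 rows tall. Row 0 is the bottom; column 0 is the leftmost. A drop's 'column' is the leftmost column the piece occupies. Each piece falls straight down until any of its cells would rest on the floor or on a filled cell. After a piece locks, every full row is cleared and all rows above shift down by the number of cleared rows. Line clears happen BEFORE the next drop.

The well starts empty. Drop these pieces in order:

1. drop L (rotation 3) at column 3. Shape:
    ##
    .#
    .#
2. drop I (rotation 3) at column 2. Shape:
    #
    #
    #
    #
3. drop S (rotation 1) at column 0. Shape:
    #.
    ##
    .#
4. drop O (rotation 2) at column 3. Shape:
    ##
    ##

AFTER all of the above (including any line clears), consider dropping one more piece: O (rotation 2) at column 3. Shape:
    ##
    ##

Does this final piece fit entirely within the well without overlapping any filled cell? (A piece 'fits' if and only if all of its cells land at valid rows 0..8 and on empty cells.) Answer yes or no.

Answer: yes

Derivation:
Drop 1: L rot3 at col 3 lands with bottom-row=0; cleared 0 line(s) (total 0); column heights now [0 0 0 3 3], max=3
Drop 2: I rot3 at col 2 lands with bottom-row=0; cleared 0 line(s) (total 0); column heights now [0 0 4 3 3], max=4
Drop 3: S rot1 at col 0 lands with bottom-row=0; cleared 0 line(s) (total 0); column heights now [3 2 4 3 3], max=4
Drop 4: O rot2 at col 3 lands with bottom-row=3; cleared 0 line(s) (total 0); column heights now [3 2 4 5 5], max=5
Test piece O rot2 at col 3 (width 2): heights before test = [3 2 4 5 5]; fits = True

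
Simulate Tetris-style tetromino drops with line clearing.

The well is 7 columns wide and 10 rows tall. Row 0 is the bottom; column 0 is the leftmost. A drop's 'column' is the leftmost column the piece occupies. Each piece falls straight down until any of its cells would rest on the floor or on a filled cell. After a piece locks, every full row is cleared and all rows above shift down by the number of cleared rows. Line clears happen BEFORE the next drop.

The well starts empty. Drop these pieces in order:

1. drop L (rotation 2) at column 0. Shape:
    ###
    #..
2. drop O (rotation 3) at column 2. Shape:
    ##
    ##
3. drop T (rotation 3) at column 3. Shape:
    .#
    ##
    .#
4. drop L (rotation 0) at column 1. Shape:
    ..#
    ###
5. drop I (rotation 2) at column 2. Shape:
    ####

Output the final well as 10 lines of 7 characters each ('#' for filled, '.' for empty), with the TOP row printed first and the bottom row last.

Answer: .......
.......
..####.
...#...
.####..
...##..
..###..
..##...
###....
#......

Derivation:
Drop 1: L rot2 at col 0 lands with bottom-row=0; cleared 0 line(s) (total 0); column heights now [2 2 2 0 0 0 0], max=2
Drop 2: O rot3 at col 2 lands with bottom-row=2; cleared 0 line(s) (total 0); column heights now [2 2 4 4 0 0 0], max=4
Drop 3: T rot3 at col 3 lands with bottom-row=3; cleared 0 line(s) (total 0); column heights now [2 2 4 5 6 0 0], max=6
Drop 4: L rot0 at col 1 lands with bottom-row=5; cleared 0 line(s) (total 0); column heights now [2 6 6 7 6 0 0], max=7
Drop 5: I rot2 at col 2 lands with bottom-row=7; cleared 0 line(s) (total 0); column heights now [2 6 8 8 8 8 0], max=8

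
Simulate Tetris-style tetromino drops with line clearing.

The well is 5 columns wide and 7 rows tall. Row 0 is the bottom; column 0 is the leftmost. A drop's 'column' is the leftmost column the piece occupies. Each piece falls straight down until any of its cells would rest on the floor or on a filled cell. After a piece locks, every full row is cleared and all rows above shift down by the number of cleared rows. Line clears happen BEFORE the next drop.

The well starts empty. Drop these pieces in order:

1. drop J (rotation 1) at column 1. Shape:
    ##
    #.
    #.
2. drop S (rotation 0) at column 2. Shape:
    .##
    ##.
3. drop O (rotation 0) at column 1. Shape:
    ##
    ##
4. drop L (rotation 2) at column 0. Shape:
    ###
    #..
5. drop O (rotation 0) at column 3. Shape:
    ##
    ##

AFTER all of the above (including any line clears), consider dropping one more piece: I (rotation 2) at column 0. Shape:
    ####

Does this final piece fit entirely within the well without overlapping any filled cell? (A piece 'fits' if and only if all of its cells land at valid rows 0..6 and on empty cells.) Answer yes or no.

Drop 1: J rot1 at col 1 lands with bottom-row=0; cleared 0 line(s) (total 0); column heights now [0 3 3 0 0], max=3
Drop 2: S rot0 at col 2 lands with bottom-row=3; cleared 0 line(s) (total 0); column heights now [0 3 4 5 5], max=5
Drop 3: O rot0 at col 1 lands with bottom-row=4; cleared 0 line(s) (total 0); column heights now [0 6 6 5 5], max=6
Drop 4: L rot2 at col 0 lands with bottom-row=5; cleared 0 line(s) (total 0); column heights now [7 7 7 5 5], max=7
Drop 5: O rot0 at col 3 lands with bottom-row=5; cleared 2 line(s) (total 2); column heights now [0 5 5 5 5], max=5
Test piece I rot2 at col 0 (width 4): heights before test = [0 5 5 5 5]; fits = True

Answer: yes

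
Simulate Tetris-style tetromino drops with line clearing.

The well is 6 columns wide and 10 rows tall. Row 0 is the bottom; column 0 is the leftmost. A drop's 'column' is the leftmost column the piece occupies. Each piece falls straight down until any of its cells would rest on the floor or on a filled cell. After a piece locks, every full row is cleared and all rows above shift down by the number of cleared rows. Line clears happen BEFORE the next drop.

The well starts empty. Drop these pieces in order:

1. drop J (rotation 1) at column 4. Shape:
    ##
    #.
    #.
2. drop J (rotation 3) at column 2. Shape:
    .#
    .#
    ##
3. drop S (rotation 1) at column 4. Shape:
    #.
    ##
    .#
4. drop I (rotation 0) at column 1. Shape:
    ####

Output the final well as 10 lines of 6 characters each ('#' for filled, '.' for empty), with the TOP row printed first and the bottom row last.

Drop 1: J rot1 at col 4 lands with bottom-row=0; cleared 0 line(s) (total 0); column heights now [0 0 0 0 3 3], max=3
Drop 2: J rot3 at col 2 lands with bottom-row=0; cleared 0 line(s) (total 0); column heights now [0 0 1 3 3 3], max=3
Drop 3: S rot1 at col 4 lands with bottom-row=3; cleared 0 line(s) (total 0); column heights now [0 0 1 3 6 5], max=6
Drop 4: I rot0 at col 1 lands with bottom-row=6; cleared 0 line(s) (total 0); column heights now [0 7 7 7 7 5], max=7

Answer: ......
......
......
.####.
....#.
....##
.....#
...###
...##.
..###.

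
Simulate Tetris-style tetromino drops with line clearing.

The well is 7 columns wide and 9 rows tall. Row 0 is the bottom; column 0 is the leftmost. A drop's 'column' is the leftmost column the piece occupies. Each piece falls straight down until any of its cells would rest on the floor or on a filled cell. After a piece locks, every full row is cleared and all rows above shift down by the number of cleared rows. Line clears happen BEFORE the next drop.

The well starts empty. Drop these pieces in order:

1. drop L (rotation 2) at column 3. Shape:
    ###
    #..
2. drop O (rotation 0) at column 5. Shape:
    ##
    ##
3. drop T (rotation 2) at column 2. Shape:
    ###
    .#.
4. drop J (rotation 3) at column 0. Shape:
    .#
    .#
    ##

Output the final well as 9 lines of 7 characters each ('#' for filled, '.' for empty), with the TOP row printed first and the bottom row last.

Answer: .......
.......
.......
.......
.......
..#####
.#.#.##
.#.###.
##.#...

Derivation:
Drop 1: L rot2 at col 3 lands with bottom-row=0; cleared 0 line(s) (total 0); column heights now [0 0 0 2 2 2 0], max=2
Drop 2: O rot0 at col 5 lands with bottom-row=2; cleared 0 line(s) (total 0); column heights now [0 0 0 2 2 4 4], max=4
Drop 3: T rot2 at col 2 lands with bottom-row=2; cleared 0 line(s) (total 0); column heights now [0 0 4 4 4 4 4], max=4
Drop 4: J rot3 at col 0 lands with bottom-row=0; cleared 0 line(s) (total 0); column heights now [1 3 4 4 4 4 4], max=4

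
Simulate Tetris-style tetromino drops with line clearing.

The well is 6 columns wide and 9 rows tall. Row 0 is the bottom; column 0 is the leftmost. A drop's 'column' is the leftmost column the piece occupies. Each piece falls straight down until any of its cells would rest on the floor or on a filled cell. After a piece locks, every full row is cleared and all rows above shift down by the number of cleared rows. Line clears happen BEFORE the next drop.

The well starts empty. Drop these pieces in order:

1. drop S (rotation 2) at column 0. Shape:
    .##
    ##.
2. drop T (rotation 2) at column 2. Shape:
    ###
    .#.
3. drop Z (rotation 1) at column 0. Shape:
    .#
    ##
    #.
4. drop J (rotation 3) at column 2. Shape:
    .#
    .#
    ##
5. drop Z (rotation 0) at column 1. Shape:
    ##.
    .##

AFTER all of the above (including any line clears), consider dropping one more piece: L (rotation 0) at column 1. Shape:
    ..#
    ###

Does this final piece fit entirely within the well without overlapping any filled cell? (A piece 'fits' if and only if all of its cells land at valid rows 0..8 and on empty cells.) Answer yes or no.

Drop 1: S rot2 at col 0 lands with bottom-row=0; cleared 0 line(s) (total 0); column heights now [1 2 2 0 0 0], max=2
Drop 2: T rot2 at col 2 lands with bottom-row=1; cleared 0 line(s) (total 0); column heights now [1 2 3 3 3 0], max=3
Drop 3: Z rot1 at col 0 lands with bottom-row=1; cleared 0 line(s) (total 0); column heights now [3 4 3 3 3 0], max=4
Drop 4: J rot3 at col 2 lands with bottom-row=3; cleared 0 line(s) (total 0); column heights now [3 4 4 6 3 0], max=6
Drop 5: Z rot0 at col 1 lands with bottom-row=6; cleared 0 line(s) (total 0); column heights now [3 8 8 7 3 0], max=8
Test piece L rot0 at col 1 (width 3): heights before test = [3 8 8 7 3 0]; fits = False

Answer: no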